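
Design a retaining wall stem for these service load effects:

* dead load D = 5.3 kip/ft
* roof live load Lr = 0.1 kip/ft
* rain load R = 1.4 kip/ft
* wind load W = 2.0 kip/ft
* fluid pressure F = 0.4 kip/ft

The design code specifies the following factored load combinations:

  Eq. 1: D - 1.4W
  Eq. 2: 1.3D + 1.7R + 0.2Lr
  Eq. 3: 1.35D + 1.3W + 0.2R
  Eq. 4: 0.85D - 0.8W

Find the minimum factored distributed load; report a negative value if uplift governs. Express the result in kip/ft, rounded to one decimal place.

Eq. 1: 1.0(5.3) - 1.4(2.0) = 2.5
Eq. 2: 1.3(5.3) + 1.7(1.4) + 0.2(0.1) = 9.3
Eq. 3: 1.35(5.3) + 1.3(2.0) + 0.2(1.4) = 10.0
Eq. 4: 0.85(5.3) - 0.8(2.0) = 2.9
Combination 1 gives the minimum: 2.5 kip/ft.

2.5 kip/ft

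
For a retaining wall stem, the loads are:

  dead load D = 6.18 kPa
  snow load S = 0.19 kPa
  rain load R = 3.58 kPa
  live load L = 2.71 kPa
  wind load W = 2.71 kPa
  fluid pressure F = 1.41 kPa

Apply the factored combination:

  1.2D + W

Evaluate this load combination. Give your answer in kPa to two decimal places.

1.2(6.18) + 1.0(2.71) = 7.42 + 2.71 = 10.13
q_u = 10.13 kPa.

10.13 kPa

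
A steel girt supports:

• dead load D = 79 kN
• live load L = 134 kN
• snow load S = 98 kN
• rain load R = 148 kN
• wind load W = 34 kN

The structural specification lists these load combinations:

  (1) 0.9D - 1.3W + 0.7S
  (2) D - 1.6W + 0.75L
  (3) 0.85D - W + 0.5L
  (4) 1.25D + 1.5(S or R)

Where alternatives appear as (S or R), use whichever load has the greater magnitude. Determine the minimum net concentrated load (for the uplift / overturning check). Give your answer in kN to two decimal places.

95.50 kN

(S or R) → R = 148 kN.
(1) 0.9(79) - 1.3(34) + 0.7(98) = 71.10 - 44.20 + 68.60 = 95.50
(2) 1.0(79) - 1.6(34) + 0.75(134) = 79.00 - 54.40 + 100.50 = 125.10
(3) 0.85(79) - 1.0(34) + 0.5(134) = 67.15 - 34.00 + 67.00 = 100.15
(4) 1.25(79) + 1.5(148) = 98.75 + 222.00 = 320.75
Combination 1 gives the minimum: 95.50 kN.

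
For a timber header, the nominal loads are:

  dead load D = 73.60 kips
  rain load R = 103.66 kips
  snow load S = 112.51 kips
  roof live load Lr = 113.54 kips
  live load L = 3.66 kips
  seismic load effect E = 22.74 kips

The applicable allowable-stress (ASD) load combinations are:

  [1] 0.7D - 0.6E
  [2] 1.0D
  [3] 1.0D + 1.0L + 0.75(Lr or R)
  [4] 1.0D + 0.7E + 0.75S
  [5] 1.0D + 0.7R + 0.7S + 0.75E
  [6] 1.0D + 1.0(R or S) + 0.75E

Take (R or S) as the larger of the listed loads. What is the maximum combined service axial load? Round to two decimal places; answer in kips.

(Lr or R) → Lr = 113.54 kips; (R or S) → S = 112.51 kips.
[1] 0.7(73.60) - 0.6(22.74) = 51.52 - 13.64 = 37.88
[2] 1.0(73.60) = 73.60
[3] 1.0(73.60) + 1.0(3.66) + 0.75(113.54) = 73.60 + 3.66 + 85.16 = 162.42
[4] 1.0(73.60) + 0.7(22.74) + 0.75(112.51) = 73.60 + 15.92 + 84.38 = 173.90
[5] 1.0(73.60) + 0.7(103.66) + 0.7(112.51) + 0.75(22.74) = 241.97
[6] 1.0(73.60) + 1.0(112.51) + 0.75(22.74) = 73.60 + 112.51 + 17.06 = 203.17
Maximum is from combination 5.

241.97 kips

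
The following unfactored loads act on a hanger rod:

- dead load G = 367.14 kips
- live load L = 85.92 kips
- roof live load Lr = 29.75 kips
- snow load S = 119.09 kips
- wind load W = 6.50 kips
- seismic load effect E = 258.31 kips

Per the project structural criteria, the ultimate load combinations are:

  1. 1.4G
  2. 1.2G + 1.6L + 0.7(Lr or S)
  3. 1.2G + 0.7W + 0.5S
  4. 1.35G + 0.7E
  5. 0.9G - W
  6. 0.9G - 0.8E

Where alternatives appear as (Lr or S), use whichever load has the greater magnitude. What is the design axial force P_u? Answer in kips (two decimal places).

676.46 kips

(Lr or S) → S = 119.09 kips.
1. 1.4(367.14) = 514.00
2. 1.2(367.14) + 1.6(85.92) + 0.7(119.09) = 661.40
3. 1.2(367.14) + 0.7(6.50) + 0.5(119.09) = 504.66
4. 1.35(367.14) + 0.7(258.31) = 676.46
5. 0.9(367.14) - 1.0(6.50) = 323.93
6. 0.9(367.14) - 0.8(258.31) = 123.78
Combination 4 governs: P_u = 676.46 kips.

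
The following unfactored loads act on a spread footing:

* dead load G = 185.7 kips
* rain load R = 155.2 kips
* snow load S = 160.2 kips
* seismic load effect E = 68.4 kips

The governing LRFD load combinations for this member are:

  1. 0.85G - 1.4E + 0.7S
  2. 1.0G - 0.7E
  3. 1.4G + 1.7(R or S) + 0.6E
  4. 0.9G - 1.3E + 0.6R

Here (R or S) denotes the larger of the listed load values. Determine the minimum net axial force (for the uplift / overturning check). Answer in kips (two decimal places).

137.82 kips

(R or S) → S = 160.2 kips.
1. 0.85(185.7) - 1.4(68.4) + 0.7(160.2) = 174.23
2. 1.0(185.7) - 0.7(68.4) = 137.82
3. 1.4(185.7) + 1.7(160.2) + 0.6(68.4) = 573.36
4. 0.9(185.7) - 1.3(68.4) + 0.6(155.2) = 171.33
Combination 2 gives the minimum: 137.82 kips.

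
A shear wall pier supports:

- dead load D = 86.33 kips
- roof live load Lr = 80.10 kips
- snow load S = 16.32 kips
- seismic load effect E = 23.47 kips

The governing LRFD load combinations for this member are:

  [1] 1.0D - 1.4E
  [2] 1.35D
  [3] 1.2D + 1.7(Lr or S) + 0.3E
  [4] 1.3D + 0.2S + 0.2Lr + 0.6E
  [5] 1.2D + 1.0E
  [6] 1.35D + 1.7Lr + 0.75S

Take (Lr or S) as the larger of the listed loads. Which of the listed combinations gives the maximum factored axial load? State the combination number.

Combination 6

(Lr or S) → Lr = 80.10 kips.
[1] 1.0(86.33) - 1.4(23.47) = 86.33 - 32.86 = 53.47
[2] 1.35(86.33) = 116.55
[3] 1.2(86.33) + 1.7(80.10) + 0.3(23.47) = 103.60 + 136.17 + 7.04 = 246.81
[4] 1.3(86.33) + 0.2(16.32) + 0.2(80.10) + 0.6(23.47) = 145.60
[5] 1.2(86.33) + 1.0(23.47) = 103.60 + 23.47 = 127.07
[6] 1.35(86.33) + 1.7(80.10) + 0.75(16.32) = 116.55 + 136.17 + 12.24 = 264.96
The largest value is 264.96 kips from combination 6.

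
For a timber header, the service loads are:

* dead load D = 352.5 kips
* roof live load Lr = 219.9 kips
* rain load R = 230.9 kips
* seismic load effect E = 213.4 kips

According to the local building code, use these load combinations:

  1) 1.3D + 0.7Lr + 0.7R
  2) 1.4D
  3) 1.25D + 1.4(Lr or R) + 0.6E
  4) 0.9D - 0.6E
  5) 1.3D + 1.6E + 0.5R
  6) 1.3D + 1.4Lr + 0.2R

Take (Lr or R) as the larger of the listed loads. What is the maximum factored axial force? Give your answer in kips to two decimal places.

(Lr or R) → R = 230.9 kips.
1) 1.3(352.5) + 0.7(219.9) + 0.7(230.9) = 458.25 + 153.93 + 161.63 = 773.81
2) 1.4(352.5) = 493.50
3) 1.25(352.5) + 1.4(230.9) + 0.6(213.4) = 440.63 + 323.26 + 128.04 = 891.93
4) 0.9(352.5) - 0.6(213.4) = 317.25 - 128.04 = 189.21
5) 1.3(352.5) + 1.6(213.4) + 0.5(230.9) = 458.25 + 341.44 + 115.45 = 915.14
6) 1.3(352.5) + 1.4(219.9) + 0.2(230.9) = 458.25 + 307.86 + 46.18 = 812.29
Combination 5 governs: P_u = 915.14 kips.

915.14 kips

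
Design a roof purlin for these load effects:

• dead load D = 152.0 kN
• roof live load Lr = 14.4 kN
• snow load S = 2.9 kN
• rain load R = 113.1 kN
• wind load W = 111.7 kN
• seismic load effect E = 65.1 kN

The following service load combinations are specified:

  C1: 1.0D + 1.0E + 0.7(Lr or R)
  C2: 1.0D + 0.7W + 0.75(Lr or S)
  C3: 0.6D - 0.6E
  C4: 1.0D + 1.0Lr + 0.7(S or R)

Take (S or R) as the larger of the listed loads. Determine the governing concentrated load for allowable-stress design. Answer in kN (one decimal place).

296.3 kN

(Lr or R) → R = 113.1 kN; (Lr or S) → Lr = 14.4 kN; (S or R) → R = 113.1 kN.
C1: 1.0(152.0) + 1.0(65.1) + 0.7(113.1) = 152.0 + 65.1 + 79.2 = 296.3
C2: 1.0(152.0) + 0.7(111.7) + 0.75(14.4) = 152.0 + 78.2 + 10.8 = 241.0
C3: 0.6(152.0) - 0.6(65.1) = 91.2 - 39.1 = 52.1
C4: 1.0(152.0) + 1.0(14.4) + 0.7(113.1) = 152.0 + 14.4 + 79.2 = 245.6
Combination 1 governs: P = 296.3 kN.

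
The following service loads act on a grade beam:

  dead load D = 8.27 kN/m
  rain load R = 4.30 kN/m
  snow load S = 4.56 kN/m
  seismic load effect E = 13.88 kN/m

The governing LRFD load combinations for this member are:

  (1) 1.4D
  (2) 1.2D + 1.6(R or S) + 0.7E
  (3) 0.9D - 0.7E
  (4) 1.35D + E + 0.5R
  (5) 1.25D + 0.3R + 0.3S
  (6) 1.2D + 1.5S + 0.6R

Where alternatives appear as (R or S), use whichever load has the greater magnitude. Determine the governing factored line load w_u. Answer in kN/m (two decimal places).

27.19 kN/m

(R or S) → S = 4.56 kN/m.
(1) 1.4(8.27) = 11.58
(2) 1.2(8.27) + 1.6(4.56) + 0.7(13.88) = 9.92 + 7.30 + 9.72 = 26.94
(3) 0.9(8.27) - 0.7(13.88) = -2.27
(4) 1.35(8.27) + 1.0(13.88) + 0.5(4.30) = 11.16 + 13.88 + 2.15 = 27.19
(5) 1.25(8.27) + 0.3(4.30) + 0.3(4.56) = 10.34 + 1.29 + 1.37 = 13.00
(6) 1.2(8.27) + 1.5(4.56) + 0.6(4.30) = 9.92 + 6.84 + 2.58 = 19.34
The controlling combination is 4, giving 27.19 kN/m.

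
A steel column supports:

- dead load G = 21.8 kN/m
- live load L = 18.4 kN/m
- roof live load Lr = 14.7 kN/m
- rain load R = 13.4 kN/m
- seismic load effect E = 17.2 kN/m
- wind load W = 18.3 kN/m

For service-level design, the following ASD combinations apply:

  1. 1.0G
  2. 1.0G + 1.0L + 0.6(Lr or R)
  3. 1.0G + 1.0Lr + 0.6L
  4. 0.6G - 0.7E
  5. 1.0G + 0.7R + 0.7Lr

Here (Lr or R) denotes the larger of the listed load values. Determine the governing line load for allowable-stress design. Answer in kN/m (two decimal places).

(Lr or R) → Lr = 14.7 kN/m.
1. 1.0(21.8) = 21.80
2. 1.0(21.8) + 1.0(18.4) + 0.6(14.7) = 49.02
3. 1.0(21.8) + 1.0(14.7) + 0.6(18.4) = 47.54
4. 0.6(21.8) - 0.7(17.2) = 1.04
5. 1.0(21.8) + 0.7(13.4) + 0.7(14.7) = 41.47
Combination 2 governs: w = 49.02 kN/m.

49.02 kN/m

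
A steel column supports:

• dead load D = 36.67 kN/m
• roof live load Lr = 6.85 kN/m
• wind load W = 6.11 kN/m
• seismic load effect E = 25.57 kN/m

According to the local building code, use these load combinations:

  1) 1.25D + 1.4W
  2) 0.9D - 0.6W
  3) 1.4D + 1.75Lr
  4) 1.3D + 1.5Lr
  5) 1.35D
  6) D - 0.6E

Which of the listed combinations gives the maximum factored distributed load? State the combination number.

Combination 3

1) 1.25(36.67) + 1.4(6.11) = 45.84 + 8.55 = 54.39
2) 0.9(36.67) - 0.6(6.11) = 29.34
3) 1.4(36.67) + 1.75(6.85) = 51.34 + 11.99 = 63.33
4) 1.3(36.67) + 1.5(6.85) = 47.67 + 10.28 = 57.95
5) 1.35(36.67) = 49.50
6) 1.0(36.67) - 0.6(25.57) = 36.67 - 15.34 = 21.33
The largest value is 63.33 kN/m from combination 3.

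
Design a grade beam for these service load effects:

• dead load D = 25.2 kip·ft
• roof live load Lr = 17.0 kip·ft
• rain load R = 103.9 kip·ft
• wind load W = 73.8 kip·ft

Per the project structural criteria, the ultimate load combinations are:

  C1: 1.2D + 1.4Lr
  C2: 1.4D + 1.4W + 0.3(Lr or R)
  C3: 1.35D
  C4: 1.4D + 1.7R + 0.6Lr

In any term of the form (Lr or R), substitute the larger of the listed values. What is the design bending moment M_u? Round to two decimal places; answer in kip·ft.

222.11 kip·ft

(Lr or R) → R = 103.9 kip·ft.
C1: 1.2(25.2) + 1.4(17.0) = 30.24 + 23.80 = 54.04
C2: 1.4(25.2) + 1.4(73.8) + 0.3(103.9) = 35.28 + 103.32 + 31.17 = 169.77
C3: 1.35(25.2) = 34.02
C4: 1.4(25.2) + 1.7(103.9) + 0.6(17.0) = 35.28 + 176.63 + 10.20 = 222.11
Combination 4 governs: M_u = 222.11 kip·ft.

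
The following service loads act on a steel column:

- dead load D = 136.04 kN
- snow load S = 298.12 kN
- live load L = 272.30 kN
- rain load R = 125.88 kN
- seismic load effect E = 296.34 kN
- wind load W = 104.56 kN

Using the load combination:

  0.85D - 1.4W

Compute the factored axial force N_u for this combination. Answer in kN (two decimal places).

0.85(136.04) - 1.4(104.56) = 115.63 - 146.38 = -30.75
N_u = -30.75 kN.

-30.75 kN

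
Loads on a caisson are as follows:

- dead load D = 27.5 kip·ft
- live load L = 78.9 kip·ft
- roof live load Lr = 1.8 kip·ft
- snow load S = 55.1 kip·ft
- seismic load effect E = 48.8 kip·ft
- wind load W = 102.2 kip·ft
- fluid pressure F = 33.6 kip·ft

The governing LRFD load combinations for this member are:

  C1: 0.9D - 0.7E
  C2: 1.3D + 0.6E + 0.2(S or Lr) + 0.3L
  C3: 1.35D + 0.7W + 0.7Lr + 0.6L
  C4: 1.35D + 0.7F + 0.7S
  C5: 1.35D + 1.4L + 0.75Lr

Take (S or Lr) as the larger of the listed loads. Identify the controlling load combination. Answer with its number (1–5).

(S or Lr) → S = 55.1 kip·ft.
C1: 0.9(27.5) - 0.7(48.8) = -9.41
C2: 1.3(27.5) + 0.6(48.8) + 0.2(55.1) + 0.3(78.9) = 99.72
C3: 1.35(27.5) + 0.7(102.2) + 0.7(1.8) + 0.6(78.9) = 157.27
C4: 1.35(27.5) + 0.7(33.6) + 0.7(55.1) = 99.22
C5: 1.35(27.5) + 1.4(78.9) + 0.75(1.8) = 148.94
The largest value is 157.27 kip·ft from combination 3.

Combination 3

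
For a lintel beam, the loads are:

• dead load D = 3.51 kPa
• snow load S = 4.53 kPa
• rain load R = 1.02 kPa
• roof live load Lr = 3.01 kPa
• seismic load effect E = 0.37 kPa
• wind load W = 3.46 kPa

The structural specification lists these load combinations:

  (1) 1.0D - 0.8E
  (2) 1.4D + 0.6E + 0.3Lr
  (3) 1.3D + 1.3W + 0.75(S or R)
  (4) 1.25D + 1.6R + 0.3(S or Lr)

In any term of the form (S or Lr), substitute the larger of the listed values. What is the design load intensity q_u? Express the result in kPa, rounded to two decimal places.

(S or R) → S = 4.53 kPa; (S or Lr) → S = 4.53 kPa.
(1) 1.0(3.51) - 0.8(0.37) = 3.51 - 0.30 = 3.21
(2) 1.4(3.51) + 0.6(0.37) + 0.3(3.01) = 6.04
(3) 1.3(3.51) + 1.3(3.46) + 0.75(4.53) = 4.56 + 4.50 + 3.40 = 12.46
(4) 1.25(3.51) + 1.6(1.02) + 0.3(4.53) = 4.39 + 1.63 + 1.36 = 7.38
Maximum is from combination 3.

12.46 kPa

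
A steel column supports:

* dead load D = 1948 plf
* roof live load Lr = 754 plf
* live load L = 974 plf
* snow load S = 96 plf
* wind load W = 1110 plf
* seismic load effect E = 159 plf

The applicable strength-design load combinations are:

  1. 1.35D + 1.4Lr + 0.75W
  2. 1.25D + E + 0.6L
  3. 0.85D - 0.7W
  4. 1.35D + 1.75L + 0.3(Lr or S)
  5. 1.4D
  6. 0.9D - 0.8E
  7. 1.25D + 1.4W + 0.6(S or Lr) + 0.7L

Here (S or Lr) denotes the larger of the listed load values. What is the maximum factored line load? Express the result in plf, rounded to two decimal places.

(Lr or S) → Lr = 754 plf; (S or Lr) → Lr = 754 plf.
1. 1.35(1948) + 1.4(754) + 0.75(1110) = 2629.80 + 1055.60 + 832.50 = 4517.90
2. 1.25(1948) + 1.0(159) + 0.6(974) = 2435.00 + 159.00 + 584.40 = 3178.40
3. 0.85(1948) - 0.7(1110) = 1655.80 - 777.00 = 878.80
4. 1.35(1948) + 1.75(974) + 0.3(754) = 2629.80 + 1704.50 + 226.20 = 4560.50
5. 1.4(1948) = 2727.20
6. 0.9(1948) - 0.8(159) = 1753.20 - 127.20 = 1626.00
7. 1.25(1948) + 1.4(1110) + 0.6(754) + 0.7(974) = 2435.00 + 1554.00 + 452.40 + 681.80 = 5123.20
Maximum is from combination 7.

5123.20 plf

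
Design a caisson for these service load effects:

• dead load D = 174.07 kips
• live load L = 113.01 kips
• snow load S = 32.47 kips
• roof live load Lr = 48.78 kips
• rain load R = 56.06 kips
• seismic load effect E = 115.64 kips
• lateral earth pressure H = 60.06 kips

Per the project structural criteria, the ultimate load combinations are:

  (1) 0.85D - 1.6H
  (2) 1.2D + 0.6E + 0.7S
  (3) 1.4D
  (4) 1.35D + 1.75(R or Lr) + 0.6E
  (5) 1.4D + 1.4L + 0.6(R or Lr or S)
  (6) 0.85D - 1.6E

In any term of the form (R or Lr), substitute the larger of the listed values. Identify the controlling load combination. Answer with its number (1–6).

(R or Lr) → R = 56.06 kips; (R or Lr or S) → R = 56.06 kips.
(1) 0.85(174.07) - 1.6(60.06) = 147.96 - 96.10 = 51.86
(2) 1.2(174.07) + 0.6(115.64) + 0.7(32.47) = 301.00
(3) 1.4(174.07) = 243.70
(4) 1.35(174.07) + 1.75(56.06) + 0.6(115.64) = 234.99 + 98.11 + 69.38 = 402.48
(5) 1.4(174.07) + 1.4(113.01) + 0.6(56.06) = 243.70 + 158.21 + 33.64 = 435.55
(6) 0.85(174.07) - 1.6(115.64) = 147.96 - 185.02 = -37.06
The largest value is 435.55 kips from combination 5.

Combination 5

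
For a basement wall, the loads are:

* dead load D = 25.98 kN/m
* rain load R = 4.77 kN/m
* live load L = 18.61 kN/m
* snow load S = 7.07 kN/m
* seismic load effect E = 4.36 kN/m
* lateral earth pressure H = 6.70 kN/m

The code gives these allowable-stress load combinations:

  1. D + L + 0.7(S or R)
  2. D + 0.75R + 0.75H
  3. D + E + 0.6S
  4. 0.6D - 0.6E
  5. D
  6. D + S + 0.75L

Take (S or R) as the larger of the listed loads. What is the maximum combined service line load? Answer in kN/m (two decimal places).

49.54 kN/m

(S or R) → S = 7.07 kN/m.
1. 1.0(25.98) + 1.0(18.61) + 0.7(7.07) = 25.98 + 18.61 + 4.95 = 49.54
2. 1.0(25.98) + 0.75(4.77) + 0.75(6.70) = 34.58
3. 1.0(25.98) + 1.0(4.36) + 0.6(7.07) = 25.98 + 4.36 + 4.24 = 34.58
4. 0.6(25.98) - 0.6(4.36) = 15.59 - 2.62 = 12.97
5. 1.0(25.98) = 25.98
6. 1.0(25.98) + 1.0(7.07) + 0.75(18.61) = 25.98 + 7.07 + 13.96 = 47.01
Maximum is from combination 1.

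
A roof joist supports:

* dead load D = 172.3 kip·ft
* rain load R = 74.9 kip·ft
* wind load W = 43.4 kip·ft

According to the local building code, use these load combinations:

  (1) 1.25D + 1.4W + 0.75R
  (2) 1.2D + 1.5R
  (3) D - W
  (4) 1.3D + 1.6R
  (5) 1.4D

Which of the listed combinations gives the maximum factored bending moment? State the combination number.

(1) 1.25(172.3) + 1.4(43.4) + 0.75(74.9) = 332.3
(2) 1.2(172.3) + 1.5(74.9) = 319.1
(3) 1.0(172.3) - 1.0(43.4) = 128.9
(4) 1.3(172.3) + 1.6(74.9) = 343.8
(5) 1.4(172.3) = 241.2
The largest value is 343.8 kip·ft from combination 4.

Combination 4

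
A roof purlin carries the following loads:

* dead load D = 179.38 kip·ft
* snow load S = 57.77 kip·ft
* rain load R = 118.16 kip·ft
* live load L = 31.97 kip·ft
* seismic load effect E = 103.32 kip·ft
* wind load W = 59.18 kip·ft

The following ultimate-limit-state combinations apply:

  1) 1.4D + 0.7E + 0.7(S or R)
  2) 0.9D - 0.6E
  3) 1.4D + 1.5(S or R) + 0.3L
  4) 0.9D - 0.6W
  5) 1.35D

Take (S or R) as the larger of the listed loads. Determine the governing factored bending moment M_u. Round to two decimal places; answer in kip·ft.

(S or R) → R = 118.16 kip·ft.
1) 1.4(179.38) + 0.7(103.32) + 0.7(118.16) = 406.17
2) 0.9(179.38) - 0.6(103.32) = 161.44 - 61.99 = 99.45
3) 1.4(179.38) + 1.5(118.16) + 0.3(31.97) = 251.13 + 177.24 + 9.59 = 437.96
4) 0.9(179.38) - 0.6(59.18) = 161.44 - 35.51 = 125.93
5) 1.35(179.38) = 242.16
The controlling combination is 3, giving 437.96 kip·ft.

437.96 kip·ft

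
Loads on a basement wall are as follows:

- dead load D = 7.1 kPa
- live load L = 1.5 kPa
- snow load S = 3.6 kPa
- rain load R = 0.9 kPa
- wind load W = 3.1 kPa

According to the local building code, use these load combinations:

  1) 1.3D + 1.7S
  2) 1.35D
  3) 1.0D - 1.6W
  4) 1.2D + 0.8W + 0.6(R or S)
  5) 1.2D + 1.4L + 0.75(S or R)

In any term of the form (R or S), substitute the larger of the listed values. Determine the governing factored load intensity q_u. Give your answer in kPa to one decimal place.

(R or S) → S = 3.6 kPa; (S or R) → S = 3.6 kPa.
1) 1.3(7.1) + 1.7(3.6) = 15.4
2) 1.35(7.1) = 9.6
3) 1.0(7.1) - 1.6(3.1) = 7.1 - 5.0 = 2.1
4) 1.2(7.1) + 0.8(3.1) + 0.6(3.6) = 8.5 + 2.5 + 2.2 = 13.2
5) 1.2(7.1) + 1.4(1.5) + 0.75(3.6) = 8.5 + 2.1 + 2.7 = 13.3
The controlling combination is 1, giving 15.4 kPa.

15.4 kPa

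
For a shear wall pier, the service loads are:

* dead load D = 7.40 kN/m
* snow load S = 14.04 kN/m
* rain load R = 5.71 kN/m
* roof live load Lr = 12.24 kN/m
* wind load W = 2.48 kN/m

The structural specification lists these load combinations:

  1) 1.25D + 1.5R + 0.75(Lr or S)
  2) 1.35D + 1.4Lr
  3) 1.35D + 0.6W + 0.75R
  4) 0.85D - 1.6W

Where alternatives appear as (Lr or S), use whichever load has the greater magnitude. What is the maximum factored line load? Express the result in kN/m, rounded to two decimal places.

(Lr or S) → S = 14.04 kN/m.
1) 1.25(7.40) + 1.5(5.71) + 0.75(14.04) = 9.25 + 8.57 + 10.53 = 28.35
2) 1.35(7.40) + 1.4(12.24) = 9.99 + 17.14 = 27.13
3) 1.35(7.40) + 0.6(2.48) + 0.75(5.71) = 9.99 + 1.49 + 4.28 = 15.76
4) 0.85(7.40) - 1.6(2.48) = 6.29 - 3.97 = 2.32
The controlling combination is 1, giving 28.35 kN/m.

28.35 kN/m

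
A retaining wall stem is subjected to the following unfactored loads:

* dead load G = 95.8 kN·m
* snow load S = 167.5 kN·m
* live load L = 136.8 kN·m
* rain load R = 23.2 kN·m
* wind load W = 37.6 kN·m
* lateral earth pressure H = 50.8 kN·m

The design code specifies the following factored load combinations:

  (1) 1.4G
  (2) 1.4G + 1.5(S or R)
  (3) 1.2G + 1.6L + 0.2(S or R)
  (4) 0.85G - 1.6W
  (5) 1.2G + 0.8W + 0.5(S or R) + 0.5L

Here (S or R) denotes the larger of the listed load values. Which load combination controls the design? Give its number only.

(S or R) → S = 167.5 kN·m.
(1) 1.4(95.8) = 134.12
(2) 1.4(95.8) + 1.5(167.5) = 134.12 + 251.25 = 385.37
(3) 1.2(95.8) + 1.6(136.8) + 0.2(167.5) = 114.96 + 218.88 + 33.50 = 367.34
(4) 0.85(95.8) - 1.6(37.6) = 81.43 - 60.16 = 21.27
(5) 1.2(95.8) + 0.8(37.6) + 0.5(167.5) + 0.5(136.8) = 114.96 + 30.08 + 83.75 + 68.40 = 297.19
The largest value is 385.37 kN·m from combination 2.

Combination 2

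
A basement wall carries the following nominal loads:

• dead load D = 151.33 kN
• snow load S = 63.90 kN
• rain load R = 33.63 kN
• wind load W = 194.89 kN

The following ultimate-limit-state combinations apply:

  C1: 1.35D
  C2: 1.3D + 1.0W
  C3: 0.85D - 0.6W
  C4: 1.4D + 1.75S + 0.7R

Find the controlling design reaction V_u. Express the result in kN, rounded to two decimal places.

391.62 kN

C1: 1.35(151.33) = 204.30
C2: 1.3(151.33) + 1.0(194.89) = 196.73 + 194.89 = 391.62
C3: 0.85(151.33) - 0.6(194.89) = 128.63 - 116.93 = 11.70
C4: 1.4(151.33) + 1.75(63.90) + 0.7(33.63) = 211.86 + 111.83 + 23.54 = 347.23
Maximum is from combination 2.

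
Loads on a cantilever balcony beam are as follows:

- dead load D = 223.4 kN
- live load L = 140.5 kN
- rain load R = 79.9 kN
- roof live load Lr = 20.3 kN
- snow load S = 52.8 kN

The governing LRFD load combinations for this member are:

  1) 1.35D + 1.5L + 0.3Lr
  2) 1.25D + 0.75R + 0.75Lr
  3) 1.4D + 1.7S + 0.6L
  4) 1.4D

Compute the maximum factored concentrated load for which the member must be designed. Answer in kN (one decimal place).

518.4 kN

1) 1.35(223.4) + 1.5(140.5) + 0.3(20.3) = 518.4
2) 1.25(223.4) + 0.75(79.9) + 0.75(20.3) = 354.4
3) 1.4(223.4) + 1.7(52.8) + 0.6(140.5) = 486.8
4) 1.4(223.4) = 312.8
Combination 1 governs: P_u = 518.4 kN.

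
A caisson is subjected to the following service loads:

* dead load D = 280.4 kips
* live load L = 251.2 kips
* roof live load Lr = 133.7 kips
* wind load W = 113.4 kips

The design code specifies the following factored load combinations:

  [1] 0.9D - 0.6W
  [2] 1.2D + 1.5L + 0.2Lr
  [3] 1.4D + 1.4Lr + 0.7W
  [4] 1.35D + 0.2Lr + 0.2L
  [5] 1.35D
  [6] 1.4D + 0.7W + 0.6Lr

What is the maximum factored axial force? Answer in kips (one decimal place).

740.0 kips

[1] 0.9(280.4) - 0.6(113.4) = 184.3
[2] 1.2(280.4) + 1.5(251.2) + 0.2(133.7) = 336.5 + 376.8 + 26.7 = 740.0
[3] 1.4(280.4) + 1.4(133.7) + 0.7(113.4) = 659.1
[4] 1.35(280.4) + 0.2(133.7) + 0.2(251.2) = 455.5
[5] 1.35(280.4) = 378.5
[6] 1.4(280.4) + 0.7(113.4) + 0.6(133.7) = 392.6 + 79.4 + 80.2 = 552.2
Combination 2 governs: P_u = 740.0 kips.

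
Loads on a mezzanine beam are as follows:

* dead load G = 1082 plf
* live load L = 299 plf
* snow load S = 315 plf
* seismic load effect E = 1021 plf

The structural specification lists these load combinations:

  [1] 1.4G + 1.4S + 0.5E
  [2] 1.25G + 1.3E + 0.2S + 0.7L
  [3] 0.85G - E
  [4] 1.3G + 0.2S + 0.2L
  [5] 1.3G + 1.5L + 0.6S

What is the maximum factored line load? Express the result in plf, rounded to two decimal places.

[1] 1.4(1082) + 1.4(315) + 0.5(1021) = 1514.80 + 441.00 + 510.50 = 2466.30
[2] 1.25(1082) + 1.3(1021) + 0.2(315) + 0.7(299) = 1352.50 + 1327.30 + 63.00 + 209.30 = 2952.10
[3] 0.85(1082) - 1.0(1021) = 919.70 - 1021.00 = -101.30
[4] 1.3(1082) + 0.2(315) + 0.2(299) = 1406.60 + 63.00 + 59.80 = 1529.40
[5] 1.3(1082) + 1.5(299) + 0.6(315) = 1406.60 + 448.50 + 189.00 = 2044.10
Maximum is from combination 2.

2952.10 plf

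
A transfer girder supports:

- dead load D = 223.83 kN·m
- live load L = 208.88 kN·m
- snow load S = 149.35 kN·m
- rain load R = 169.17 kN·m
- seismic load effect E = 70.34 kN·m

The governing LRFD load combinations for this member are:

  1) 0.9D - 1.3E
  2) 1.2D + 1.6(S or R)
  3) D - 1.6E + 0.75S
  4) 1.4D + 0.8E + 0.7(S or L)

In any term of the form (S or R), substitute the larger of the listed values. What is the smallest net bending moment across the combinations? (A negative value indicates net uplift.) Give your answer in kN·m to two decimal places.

(S or R) → R = 169.17 kN·m; (S or L) → L = 208.88 kN·m.
1) 0.9(223.83) - 1.3(70.34) = 201.45 - 91.44 = 110.01
2) 1.2(223.83) + 1.6(169.17) = 268.60 + 270.67 = 539.27
3) 1.0(223.83) - 1.6(70.34) + 0.75(149.35) = 223.83 - 112.54 + 112.01 = 223.30
4) 1.4(223.83) + 0.8(70.34) + 0.7(208.88) = 313.36 + 56.27 + 146.22 = 515.85
Combination 1 gives the minimum: 110.01 kN·m.

110.01 kN·m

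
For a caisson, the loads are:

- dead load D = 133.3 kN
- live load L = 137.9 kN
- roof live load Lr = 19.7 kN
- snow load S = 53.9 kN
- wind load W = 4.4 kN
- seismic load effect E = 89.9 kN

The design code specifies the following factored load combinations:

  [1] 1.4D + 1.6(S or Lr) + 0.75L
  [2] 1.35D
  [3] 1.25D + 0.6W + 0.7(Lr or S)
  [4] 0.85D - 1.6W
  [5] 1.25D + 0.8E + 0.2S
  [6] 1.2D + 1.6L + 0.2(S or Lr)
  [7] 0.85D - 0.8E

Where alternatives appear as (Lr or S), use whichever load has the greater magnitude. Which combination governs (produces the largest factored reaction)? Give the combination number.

(S or Lr) → S = 53.9 kN; (Lr or S) → S = 53.9 kN.
[1] 1.4(133.3) + 1.6(53.9) + 0.75(137.9) = 376.29
[2] 1.35(133.3) = 179.96
[3] 1.25(133.3) + 0.6(4.4) + 0.7(53.9) = 207.00
[4] 0.85(133.3) - 1.6(4.4) = 106.27
[5] 1.25(133.3) + 0.8(89.9) + 0.2(53.9) = 249.33
[6] 1.2(133.3) + 1.6(137.9) + 0.2(53.9) = 391.38
[7] 0.85(133.3) - 0.8(89.9) = 41.39
The largest value is 391.38 kN from combination 6.

Combination 6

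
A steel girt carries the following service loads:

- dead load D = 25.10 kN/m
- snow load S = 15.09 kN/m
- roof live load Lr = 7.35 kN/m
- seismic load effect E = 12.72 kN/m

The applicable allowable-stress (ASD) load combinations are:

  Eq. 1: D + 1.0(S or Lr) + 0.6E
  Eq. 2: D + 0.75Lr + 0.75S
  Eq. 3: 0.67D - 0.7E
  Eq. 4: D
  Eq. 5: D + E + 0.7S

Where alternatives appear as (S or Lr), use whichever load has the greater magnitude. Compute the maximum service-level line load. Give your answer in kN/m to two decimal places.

48.38 kN/m

(S or Lr) → S = 15.09 kN/m.
Eq. 1: 1.0(25.10) + 1.0(15.09) + 0.6(12.72) = 25.10 + 15.09 + 7.63 = 47.82
Eq. 2: 1.0(25.10) + 0.75(7.35) + 0.75(15.09) = 25.10 + 5.51 + 11.32 = 41.93
Eq. 3: 0.67(25.10) - 0.7(12.72) = 7.91
Eq. 4: 1.0(25.10) = 25.10
Eq. 5: 1.0(25.10) + 1.0(12.72) + 0.7(15.09) = 25.10 + 12.72 + 10.56 = 48.38
Combination 5 governs: w = 48.38 kN/m.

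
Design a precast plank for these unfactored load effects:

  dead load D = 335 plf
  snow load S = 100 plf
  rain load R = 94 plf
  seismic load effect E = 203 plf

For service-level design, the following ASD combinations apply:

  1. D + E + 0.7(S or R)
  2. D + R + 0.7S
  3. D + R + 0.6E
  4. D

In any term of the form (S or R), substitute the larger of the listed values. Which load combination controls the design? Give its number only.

Combination 1

(S or R) → S = 100 plf.
1. 1.0(335) + 1.0(203) + 0.7(100) = 608.00
2. 1.0(335) + 1.0(94) + 0.7(100) = 499.00
3. 1.0(335) + 1.0(94) + 0.6(203) = 550.80
4. 1.0(335) = 335.00
The largest value is 608.00 plf from combination 1.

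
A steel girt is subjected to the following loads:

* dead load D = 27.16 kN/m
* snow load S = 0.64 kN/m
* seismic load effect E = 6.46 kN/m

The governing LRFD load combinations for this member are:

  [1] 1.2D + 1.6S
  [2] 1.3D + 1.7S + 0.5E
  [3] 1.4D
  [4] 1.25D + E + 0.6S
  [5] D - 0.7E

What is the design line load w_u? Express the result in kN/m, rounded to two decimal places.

[1] 1.2(27.16) + 1.6(0.64) = 33.62
[2] 1.3(27.16) + 1.7(0.64) + 0.5(6.46) = 35.31 + 1.09 + 3.23 = 39.63
[3] 1.4(27.16) = 38.02
[4] 1.25(27.16) + 1.0(6.46) + 0.6(0.64) = 33.95 + 6.46 + 0.38 = 40.79
[5] 1.0(27.16) - 0.7(6.46) = 27.16 - 4.52 = 22.64
Combination 4 governs: w_u = 40.79 kN/m.

40.79 kN/m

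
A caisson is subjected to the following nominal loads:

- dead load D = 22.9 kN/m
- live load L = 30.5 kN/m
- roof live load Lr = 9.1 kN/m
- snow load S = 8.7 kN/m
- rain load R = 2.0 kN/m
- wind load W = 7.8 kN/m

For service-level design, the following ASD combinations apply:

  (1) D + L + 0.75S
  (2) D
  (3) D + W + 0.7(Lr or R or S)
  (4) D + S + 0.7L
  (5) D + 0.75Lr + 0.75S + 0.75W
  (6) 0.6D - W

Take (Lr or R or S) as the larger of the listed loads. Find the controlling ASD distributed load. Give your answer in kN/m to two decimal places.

59.93 kN/m

(Lr or R or S) → Lr = 9.1 kN/m.
(1) 1.0(22.9) + 1.0(30.5) + 0.75(8.7) = 22.90 + 30.50 + 6.53 = 59.93
(2) 1.0(22.9) = 22.90
(3) 1.0(22.9) + 1.0(7.8) + 0.7(9.1) = 22.90 + 7.80 + 6.37 = 37.07
(4) 1.0(22.9) + 1.0(8.7) + 0.7(30.5) = 22.90 + 8.70 + 21.35 = 52.95
(5) 1.0(22.9) + 0.75(9.1) + 0.75(8.7) + 0.75(7.8) = 42.10
(6) 0.6(22.9) - 1.0(7.8) = 13.74 - 7.80 = 5.94
The controlling combination is 1, giving 59.93 kN/m.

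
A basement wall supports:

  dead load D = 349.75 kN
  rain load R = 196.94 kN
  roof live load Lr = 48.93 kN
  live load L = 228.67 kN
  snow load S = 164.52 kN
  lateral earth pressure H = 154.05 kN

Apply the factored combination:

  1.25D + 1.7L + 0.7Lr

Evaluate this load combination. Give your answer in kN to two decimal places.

1.25(349.75) + 1.7(228.67) + 0.7(48.93) = 437.19 + 388.74 + 34.25 = 860.18
N_u = 860.18 kN.

860.18 kN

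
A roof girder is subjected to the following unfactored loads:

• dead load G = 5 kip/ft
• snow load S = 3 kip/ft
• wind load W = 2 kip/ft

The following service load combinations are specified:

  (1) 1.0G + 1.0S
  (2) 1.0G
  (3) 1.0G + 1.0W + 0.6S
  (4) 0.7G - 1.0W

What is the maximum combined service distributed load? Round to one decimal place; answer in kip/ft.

(1) 1.0(5) + 1.0(3) = 8.0
(2) 1.0(5) = 5.0
(3) 1.0(5) + 1.0(2) + 0.6(3) = 8.8
(4) 0.7(5) - 1.0(2) = 1.5
Maximum is from combination 3.

8.8 kip/ft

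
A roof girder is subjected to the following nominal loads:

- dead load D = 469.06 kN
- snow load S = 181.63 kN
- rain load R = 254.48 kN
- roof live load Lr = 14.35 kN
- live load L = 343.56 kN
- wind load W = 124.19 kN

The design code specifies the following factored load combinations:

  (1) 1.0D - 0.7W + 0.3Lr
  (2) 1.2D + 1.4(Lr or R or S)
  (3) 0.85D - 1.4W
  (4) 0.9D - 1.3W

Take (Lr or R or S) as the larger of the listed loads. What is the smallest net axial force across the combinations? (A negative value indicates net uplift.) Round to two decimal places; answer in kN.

(Lr or R or S) → R = 254.48 kN.
(1) 1.0(469.06) - 0.7(124.19) + 0.3(14.35) = 386.43
(2) 1.2(469.06) + 1.4(254.48) = 562.87 + 356.27 = 919.14
(3) 0.85(469.06) - 1.4(124.19) = 224.84
(4) 0.9(469.06) - 1.3(124.19) = 260.71
Combination 3 gives the minimum: 224.84 kN.

224.84 kN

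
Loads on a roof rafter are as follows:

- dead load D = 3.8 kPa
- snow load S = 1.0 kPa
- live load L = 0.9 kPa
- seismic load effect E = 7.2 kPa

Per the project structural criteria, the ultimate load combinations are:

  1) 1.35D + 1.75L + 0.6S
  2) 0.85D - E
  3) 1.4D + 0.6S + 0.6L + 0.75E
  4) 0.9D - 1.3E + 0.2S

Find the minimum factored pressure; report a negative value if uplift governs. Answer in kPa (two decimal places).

1) 1.35(3.8) + 1.75(0.9) + 0.6(1.0) = 5.13 + 1.58 + 0.60 = 7.31
2) 0.85(3.8) - 1.0(7.2) = 3.23 - 7.20 = -3.97
3) 1.4(3.8) + 0.6(1.0) + 0.6(0.9) + 0.75(7.2) = 5.32 + 0.60 + 0.54 + 5.40 = 11.86
4) 0.9(3.8) - 1.3(7.2) + 0.2(1.0) = 3.42 - 9.36 + 0.20 = -5.74
Combination 4 gives the minimum: -5.74 kPa.

-5.74 kPa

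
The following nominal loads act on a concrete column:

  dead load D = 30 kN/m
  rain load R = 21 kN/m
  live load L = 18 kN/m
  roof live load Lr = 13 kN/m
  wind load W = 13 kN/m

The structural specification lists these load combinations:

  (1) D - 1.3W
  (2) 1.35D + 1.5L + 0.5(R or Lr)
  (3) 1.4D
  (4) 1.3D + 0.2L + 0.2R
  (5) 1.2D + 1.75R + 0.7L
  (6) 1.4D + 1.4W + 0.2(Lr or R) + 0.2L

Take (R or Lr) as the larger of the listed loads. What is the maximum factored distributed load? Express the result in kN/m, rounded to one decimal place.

85.4 kN/m

(R or Lr) → R = 21 kN/m; (Lr or R) → R = 21 kN/m.
(1) 1.0(30) - 1.3(13) = 13.1
(2) 1.35(30) + 1.5(18) + 0.5(21) = 78.0
(3) 1.4(30) = 42.0
(4) 1.3(30) + 0.2(18) + 0.2(21) = 46.8
(5) 1.2(30) + 1.75(21) + 0.7(18) = 85.4
(6) 1.4(30) + 1.4(13) + 0.2(21) + 0.2(18) = 68.0
Maximum is from combination 5.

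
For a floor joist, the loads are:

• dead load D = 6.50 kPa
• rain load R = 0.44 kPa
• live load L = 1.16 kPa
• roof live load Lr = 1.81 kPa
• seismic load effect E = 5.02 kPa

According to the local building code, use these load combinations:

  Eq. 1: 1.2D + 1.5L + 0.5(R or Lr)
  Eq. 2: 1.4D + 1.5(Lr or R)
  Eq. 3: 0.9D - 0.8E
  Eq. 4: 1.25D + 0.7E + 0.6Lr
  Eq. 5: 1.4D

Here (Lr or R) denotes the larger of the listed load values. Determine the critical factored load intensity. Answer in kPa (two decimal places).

(R or Lr) → Lr = 1.81 kPa; (Lr or R) → Lr = 1.81 kPa.
Eq. 1: 1.2(6.50) + 1.5(1.16) + 0.5(1.81) = 10.45
Eq. 2: 1.4(6.50) + 1.5(1.81) = 11.82
Eq. 3: 0.9(6.50) - 0.8(5.02) = 1.83
Eq. 4: 1.25(6.50) + 0.7(5.02) + 0.6(1.81) = 12.73
Eq. 5: 1.4(6.50) = 9.10
Combination 4 governs: q_u = 12.73 kPa.

12.73 kPa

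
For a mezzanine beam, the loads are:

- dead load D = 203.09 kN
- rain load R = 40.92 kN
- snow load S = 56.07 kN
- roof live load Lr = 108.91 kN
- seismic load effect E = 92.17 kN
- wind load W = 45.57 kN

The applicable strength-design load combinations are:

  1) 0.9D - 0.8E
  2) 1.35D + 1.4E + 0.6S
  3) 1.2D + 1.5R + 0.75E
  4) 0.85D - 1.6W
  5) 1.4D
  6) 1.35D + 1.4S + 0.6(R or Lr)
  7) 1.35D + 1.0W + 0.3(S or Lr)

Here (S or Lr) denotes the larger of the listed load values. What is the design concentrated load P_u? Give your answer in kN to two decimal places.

436.85 kN

(R or Lr) → Lr = 108.91 kN; (S or Lr) → Lr = 108.91 kN.
1) 0.9(203.09) - 0.8(92.17) = 109.05
2) 1.35(203.09) + 1.4(92.17) + 0.6(56.07) = 436.85
3) 1.2(203.09) + 1.5(40.92) + 0.75(92.17) = 374.22
4) 0.85(203.09) - 1.6(45.57) = 99.71
5) 1.4(203.09) = 284.33
6) 1.35(203.09) + 1.4(56.07) + 0.6(108.91) = 418.02
7) 1.35(203.09) + 1.0(45.57) + 0.3(108.91) = 352.41
Maximum is from combination 2.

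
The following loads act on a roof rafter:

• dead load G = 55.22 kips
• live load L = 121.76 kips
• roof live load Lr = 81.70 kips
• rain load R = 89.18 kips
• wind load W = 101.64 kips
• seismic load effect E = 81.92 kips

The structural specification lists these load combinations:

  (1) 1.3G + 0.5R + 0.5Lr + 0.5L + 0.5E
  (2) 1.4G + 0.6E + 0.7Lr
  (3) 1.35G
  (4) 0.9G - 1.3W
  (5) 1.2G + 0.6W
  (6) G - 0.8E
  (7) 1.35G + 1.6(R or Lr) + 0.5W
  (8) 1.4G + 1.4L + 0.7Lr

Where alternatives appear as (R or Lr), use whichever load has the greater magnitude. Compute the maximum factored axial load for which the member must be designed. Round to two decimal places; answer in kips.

304.96 kips

(R or Lr) → R = 89.18 kips.
(1) 1.3(55.22) + 0.5(89.18) + 0.5(81.70) + 0.5(121.76) + 0.5(81.92) = 259.07
(2) 1.4(55.22) + 0.6(81.92) + 0.7(81.70) = 183.65
(3) 1.35(55.22) = 74.55
(4) 0.9(55.22) - 1.3(101.64) = -82.43
(5) 1.2(55.22) + 0.6(101.64) = 127.25
(6) 1.0(55.22) - 0.8(81.92) = -10.32
(7) 1.35(55.22) + 1.6(89.18) + 0.5(101.64) = 268.06
(8) 1.4(55.22) + 1.4(121.76) + 0.7(81.70) = 304.96
Maximum is from combination 8.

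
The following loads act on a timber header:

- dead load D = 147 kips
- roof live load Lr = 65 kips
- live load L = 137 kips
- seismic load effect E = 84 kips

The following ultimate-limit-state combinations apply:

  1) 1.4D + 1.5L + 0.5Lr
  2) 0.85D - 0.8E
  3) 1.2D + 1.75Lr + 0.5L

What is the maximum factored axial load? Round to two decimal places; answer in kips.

443.80 kips

1) 1.4(147) + 1.5(137) + 0.5(65) = 205.80 + 205.50 + 32.50 = 443.80
2) 0.85(147) - 0.8(84) = 124.95 - 67.20 = 57.75
3) 1.2(147) + 1.75(65) + 0.5(137) = 176.40 + 113.75 + 68.50 = 358.65
The controlling combination is 1, giving 443.80 kips.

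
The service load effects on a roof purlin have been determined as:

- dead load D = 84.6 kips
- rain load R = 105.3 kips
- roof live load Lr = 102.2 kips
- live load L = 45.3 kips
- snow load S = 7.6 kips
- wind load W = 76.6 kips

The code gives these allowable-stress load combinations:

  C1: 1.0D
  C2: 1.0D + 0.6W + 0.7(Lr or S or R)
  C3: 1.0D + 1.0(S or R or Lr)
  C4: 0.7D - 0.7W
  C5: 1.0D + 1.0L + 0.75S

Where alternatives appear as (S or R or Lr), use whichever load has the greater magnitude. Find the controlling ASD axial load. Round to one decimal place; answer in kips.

204.3 kips

(Lr or S or R) → R = 105.3 kips; (S or R or Lr) → R = 105.3 kips.
C1: 1.0(84.6) = 84.6
C2: 1.0(84.6) + 0.6(76.6) + 0.7(105.3) = 204.3
C3: 1.0(84.6) + 1.0(105.3) = 189.9
C4: 0.7(84.6) - 0.7(76.6) = 5.6
C5: 1.0(84.6) + 1.0(45.3) + 0.75(7.6) = 135.6
Maximum is from combination 2.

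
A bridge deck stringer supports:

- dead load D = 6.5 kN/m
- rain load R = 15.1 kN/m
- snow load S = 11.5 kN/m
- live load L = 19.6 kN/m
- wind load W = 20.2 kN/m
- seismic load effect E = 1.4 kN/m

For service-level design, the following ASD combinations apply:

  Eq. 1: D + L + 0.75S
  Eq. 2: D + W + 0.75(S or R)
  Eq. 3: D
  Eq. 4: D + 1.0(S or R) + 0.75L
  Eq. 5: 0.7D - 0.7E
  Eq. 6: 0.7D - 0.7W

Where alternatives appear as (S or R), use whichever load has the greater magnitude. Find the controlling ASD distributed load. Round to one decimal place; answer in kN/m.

38.0 kN/m

(S or R) → R = 15.1 kN/m.
Eq. 1: 1.0(6.5) + 1.0(19.6) + 0.75(11.5) = 6.5 + 19.6 + 8.6 = 34.7
Eq. 2: 1.0(6.5) + 1.0(20.2) + 0.75(15.1) = 6.5 + 20.2 + 11.3 = 38.0
Eq. 3: 1.0(6.5) = 6.5
Eq. 4: 1.0(6.5) + 1.0(15.1) + 0.75(19.6) = 6.5 + 15.1 + 14.7 = 36.3
Eq. 5: 0.7(6.5) - 0.7(1.4) = 4.6 - 1.0 = 3.6
Eq. 6: 0.7(6.5) - 0.7(20.2) = -9.6
Combination 2 governs: w = 38.0 kN/m.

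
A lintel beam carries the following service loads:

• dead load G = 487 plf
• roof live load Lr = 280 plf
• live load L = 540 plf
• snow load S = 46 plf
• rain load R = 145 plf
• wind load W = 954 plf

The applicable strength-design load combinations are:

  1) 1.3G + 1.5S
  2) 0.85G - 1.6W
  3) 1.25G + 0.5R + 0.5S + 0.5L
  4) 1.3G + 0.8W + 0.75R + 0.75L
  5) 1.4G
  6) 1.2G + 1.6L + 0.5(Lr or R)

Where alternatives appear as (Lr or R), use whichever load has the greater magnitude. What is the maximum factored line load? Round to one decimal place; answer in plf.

1910.1 plf

(Lr or R) → Lr = 280 plf.
1) 1.3(487) + 1.5(46) = 633.1 + 69.0 = 702.1
2) 0.85(487) - 1.6(954) = -1112.5
3) 1.25(487) + 0.5(145) + 0.5(46) + 0.5(540) = 608.8 + 72.5 + 23.0 + 270.0 = 974.3
4) 1.3(487) + 0.8(954) + 0.75(145) + 0.75(540) = 633.1 + 763.2 + 108.8 + 405.0 = 1910.1
5) 1.4(487) = 681.8
6) 1.2(487) + 1.6(540) + 0.5(280) = 584.4 + 864.0 + 140.0 = 1588.4
Maximum is from combination 4.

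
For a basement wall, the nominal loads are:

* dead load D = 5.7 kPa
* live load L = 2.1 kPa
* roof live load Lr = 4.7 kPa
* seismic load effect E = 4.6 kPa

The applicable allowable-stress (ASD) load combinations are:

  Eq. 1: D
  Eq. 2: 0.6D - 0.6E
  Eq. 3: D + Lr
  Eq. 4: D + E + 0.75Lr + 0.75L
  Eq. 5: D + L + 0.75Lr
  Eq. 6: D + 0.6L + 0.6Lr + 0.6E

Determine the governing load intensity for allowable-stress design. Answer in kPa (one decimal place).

Eq. 1: 1.0(5.7) = 5.7
Eq. 2: 0.6(5.7) - 0.6(4.6) = 0.7
Eq. 3: 1.0(5.7) + 1.0(4.7) = 10.4
Eq. 4: 1.0(5.7) + 1.0(4.6) + 0.75(4.7) + 0.75(2.1) = 15.4
Eq. 5: 1.0(5.7) + 1.0(2.1) + 0.75(4.7) = 11.3
Eq. 6: 1.0(5.7) + 0.6(2.1) + 0.6(4.7) + 0.6(4.6) = 12.5
The controlling combination is 4, giving 15.4 kPa.

15.4 kPa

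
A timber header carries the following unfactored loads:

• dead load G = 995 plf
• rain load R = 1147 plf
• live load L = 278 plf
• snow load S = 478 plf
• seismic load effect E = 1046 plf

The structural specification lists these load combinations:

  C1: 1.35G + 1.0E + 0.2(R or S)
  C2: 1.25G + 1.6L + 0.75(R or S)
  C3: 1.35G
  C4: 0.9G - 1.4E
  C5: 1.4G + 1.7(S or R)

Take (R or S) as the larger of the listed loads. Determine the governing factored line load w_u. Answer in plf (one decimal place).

(R or S) → R = 1147 plf; (S or R) → R = 1147 plf.
C1: 1.35(995) + 1.0(1046) + 0.2(1147) = 2618.7
C2: 1.25(995) + 1.6(278) + 0.75(1147) = 2548.8
C3: 1.35(995) = 1343.3
C4: 0.9(995) - 1.4(1046) = -568.9
C5: 1.4(995) + 1.7(1147) = 3342.9
Combination 5 governs: w_u = 3342.9 plf.

3342.9 plf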